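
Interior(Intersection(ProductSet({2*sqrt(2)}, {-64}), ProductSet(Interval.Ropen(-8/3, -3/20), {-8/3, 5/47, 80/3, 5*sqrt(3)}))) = EmptySet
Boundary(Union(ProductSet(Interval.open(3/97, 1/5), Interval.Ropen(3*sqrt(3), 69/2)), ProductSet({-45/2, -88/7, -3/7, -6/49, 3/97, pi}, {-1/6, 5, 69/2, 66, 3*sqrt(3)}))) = Union(ProductSet({3/97, 1/5}, Interval(3*sqrt(3), 69/2)), ProductSet({-45/2, -88/7, -3/7, -6/49, 3/97, pi}, {-1/6, 5, 69/2, 66, 3*sqrt(3)}), ProductSet(Interval(3/97, 1/5), {69/2, 3*sqrt(3)}))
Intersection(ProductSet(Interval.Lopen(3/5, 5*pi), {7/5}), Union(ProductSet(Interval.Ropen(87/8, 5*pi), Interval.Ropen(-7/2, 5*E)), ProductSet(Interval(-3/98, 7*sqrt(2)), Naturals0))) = ProductSet(Interval.Ropen(87/8, 5*pi), {7/5})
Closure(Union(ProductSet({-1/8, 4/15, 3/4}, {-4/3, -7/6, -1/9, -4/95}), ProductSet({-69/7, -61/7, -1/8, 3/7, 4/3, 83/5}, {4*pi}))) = Union(ProductSet({-1/8, 4/15, 3/4}, {-4/3, -7/6, -1/9, -4/95}), ProductSet({-69/7, -61/7, -1/8, 3/7, 4/3, 83/5}, {4*pi}))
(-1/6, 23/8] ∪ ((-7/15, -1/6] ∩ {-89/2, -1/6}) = [-1/6, 23/8]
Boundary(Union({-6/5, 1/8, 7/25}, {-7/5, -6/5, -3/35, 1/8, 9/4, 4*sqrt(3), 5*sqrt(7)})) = {-7/5, -6/5, -3/35, 1/8, 7/25, 9/4, 4*sqrt(3), 5*sqrt(7)}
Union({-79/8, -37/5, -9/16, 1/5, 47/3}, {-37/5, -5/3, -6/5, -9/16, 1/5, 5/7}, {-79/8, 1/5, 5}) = {-79/8, -37/5, -5/3, -6/5, -9/16, 1/5, 5/7, 5, 47/3}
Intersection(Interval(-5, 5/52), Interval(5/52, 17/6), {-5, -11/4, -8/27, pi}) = EmptySet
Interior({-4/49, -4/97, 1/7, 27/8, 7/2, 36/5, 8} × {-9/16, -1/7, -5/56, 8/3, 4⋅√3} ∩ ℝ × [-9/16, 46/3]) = ∅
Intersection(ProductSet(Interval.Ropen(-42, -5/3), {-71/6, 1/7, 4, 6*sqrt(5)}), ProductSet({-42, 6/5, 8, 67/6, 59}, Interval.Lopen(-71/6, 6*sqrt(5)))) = ProductSet({-42}, {1/7, 4, 6*sqrt(5)})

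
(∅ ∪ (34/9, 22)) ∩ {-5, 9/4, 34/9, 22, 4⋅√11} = {4⋅√11}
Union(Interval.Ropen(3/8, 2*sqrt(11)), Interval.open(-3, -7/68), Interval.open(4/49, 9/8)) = Union(Interval.open(-3, -7/68), Interval.open(4/49, 2*sqrt(11)))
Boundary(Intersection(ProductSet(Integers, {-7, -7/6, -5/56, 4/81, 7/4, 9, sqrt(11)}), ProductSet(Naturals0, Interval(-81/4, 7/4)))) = ProductSet(Naturals0, {-7, -7/6, -5/56, 4/81, 7/4})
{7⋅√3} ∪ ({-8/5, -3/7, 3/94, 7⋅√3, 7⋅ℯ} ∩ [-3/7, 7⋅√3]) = {-3/7, 3/94, 7⋅√3}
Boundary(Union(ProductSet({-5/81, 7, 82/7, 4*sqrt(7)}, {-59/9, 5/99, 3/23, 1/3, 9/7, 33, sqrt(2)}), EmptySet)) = ProductSet({-5/81, 7, 82/7, 4*sqrt(7)}, {-59/9, 5/99, 3/23, 1/3, 9/7, 33, sqrt(2)})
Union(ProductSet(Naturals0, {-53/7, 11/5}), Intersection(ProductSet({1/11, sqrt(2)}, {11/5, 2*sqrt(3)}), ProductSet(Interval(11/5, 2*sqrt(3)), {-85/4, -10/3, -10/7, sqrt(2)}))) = ProductSet(Naturals0, {-53/7, 11/5})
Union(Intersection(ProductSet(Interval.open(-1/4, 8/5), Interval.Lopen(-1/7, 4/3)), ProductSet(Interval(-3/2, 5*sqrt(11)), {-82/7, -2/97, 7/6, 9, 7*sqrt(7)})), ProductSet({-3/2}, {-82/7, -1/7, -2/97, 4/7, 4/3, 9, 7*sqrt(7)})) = Union(ProductSet({-3/2}, {-82/7, -1/7, -2/97, 4/7, 4/3, 9, 7*sqrt(7)}), ProductSet(Interval.open(-1/4, 8/5), {-2/97, 7/6}))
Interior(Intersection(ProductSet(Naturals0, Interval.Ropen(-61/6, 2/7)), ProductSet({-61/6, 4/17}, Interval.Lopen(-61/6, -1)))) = EmptySet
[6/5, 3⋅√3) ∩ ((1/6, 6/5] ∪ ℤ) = {6/5} ∪ {2, 3, 4, 5}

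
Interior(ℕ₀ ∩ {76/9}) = ∅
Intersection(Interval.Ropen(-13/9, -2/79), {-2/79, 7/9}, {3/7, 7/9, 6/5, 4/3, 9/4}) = EmptySet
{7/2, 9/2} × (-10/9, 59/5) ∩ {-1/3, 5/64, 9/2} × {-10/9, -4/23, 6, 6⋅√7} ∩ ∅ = ∅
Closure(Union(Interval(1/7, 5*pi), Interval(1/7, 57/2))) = Interval(1/7, 57/2)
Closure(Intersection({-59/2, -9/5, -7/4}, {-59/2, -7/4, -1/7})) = {-59/2, -7/4}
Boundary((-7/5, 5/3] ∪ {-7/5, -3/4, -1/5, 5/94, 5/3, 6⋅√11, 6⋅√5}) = {-7/5, 5/3, 6⋅√11, 6⋅√5}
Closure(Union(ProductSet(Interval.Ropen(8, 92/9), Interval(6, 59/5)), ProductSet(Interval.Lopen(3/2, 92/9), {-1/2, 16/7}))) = Union(ProductSet(Interval(3/2, 92/9), {-1/2, 16/7}), ProductSet(Interval(8, 92/9), Interval(6, 59/5)))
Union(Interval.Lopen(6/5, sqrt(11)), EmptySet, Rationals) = Union(Interval(6/5, sqrt(11)), Rationals)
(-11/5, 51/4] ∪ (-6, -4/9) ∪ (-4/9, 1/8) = (-6, 51/4]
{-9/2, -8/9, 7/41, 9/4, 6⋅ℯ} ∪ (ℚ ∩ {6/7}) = {-9/2, -8/9, 7/41, 6/7, 9/4, 6⋅ℯ}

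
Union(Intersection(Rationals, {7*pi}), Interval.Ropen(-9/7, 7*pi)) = Interval.Ropen(-9/7, 7*pi)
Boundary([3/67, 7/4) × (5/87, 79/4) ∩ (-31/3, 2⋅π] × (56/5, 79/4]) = ({3/67, 7/4} × [56/5, 79/4]) ∪ ([3/67, 7/4] × {56/5, 79/4})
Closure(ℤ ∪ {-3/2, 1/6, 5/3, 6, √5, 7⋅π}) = ℤ ∪ {-3/2, 1/6, 5/3, √5, 7⋅π}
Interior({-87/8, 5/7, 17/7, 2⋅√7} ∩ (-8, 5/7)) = ∅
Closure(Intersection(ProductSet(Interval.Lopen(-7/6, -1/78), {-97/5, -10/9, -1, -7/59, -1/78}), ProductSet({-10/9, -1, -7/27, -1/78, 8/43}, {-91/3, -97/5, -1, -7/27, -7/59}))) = ProductSet({-10/9, -1, -7/27, -1/78}, {-97/5, -1, -7/59})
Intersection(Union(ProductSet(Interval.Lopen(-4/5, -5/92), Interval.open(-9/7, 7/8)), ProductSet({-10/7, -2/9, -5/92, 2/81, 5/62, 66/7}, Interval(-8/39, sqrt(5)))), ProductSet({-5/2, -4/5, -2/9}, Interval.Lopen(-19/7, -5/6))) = ProductSet({-2/9}, Interval.Lopen(-9/7, -5/6))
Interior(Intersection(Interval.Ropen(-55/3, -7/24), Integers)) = EmptySet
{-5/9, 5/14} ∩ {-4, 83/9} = ∅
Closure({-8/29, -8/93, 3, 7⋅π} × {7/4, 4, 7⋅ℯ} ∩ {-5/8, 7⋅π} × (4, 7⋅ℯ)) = ∅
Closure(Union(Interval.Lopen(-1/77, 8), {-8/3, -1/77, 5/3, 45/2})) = Union({-8/3, 45/2}, Interval(-1/77, 8))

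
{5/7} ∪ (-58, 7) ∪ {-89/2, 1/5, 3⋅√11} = (-58, 7) ∪ {3⋅√11}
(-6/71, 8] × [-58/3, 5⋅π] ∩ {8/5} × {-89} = ∅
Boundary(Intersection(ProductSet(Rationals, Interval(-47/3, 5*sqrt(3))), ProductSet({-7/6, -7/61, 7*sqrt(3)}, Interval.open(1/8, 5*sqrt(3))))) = ProductSet({-7/6, -7/61}, Interval(1/8, 5*sqrt(3)))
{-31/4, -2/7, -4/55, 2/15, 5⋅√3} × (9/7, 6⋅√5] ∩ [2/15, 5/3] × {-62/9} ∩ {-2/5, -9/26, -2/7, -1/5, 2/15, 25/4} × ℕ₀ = ∅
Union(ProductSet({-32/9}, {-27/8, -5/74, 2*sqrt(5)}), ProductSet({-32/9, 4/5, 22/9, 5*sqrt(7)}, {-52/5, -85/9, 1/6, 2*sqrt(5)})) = Union(ProductSet({-32/9}, {-27/8, -5/74, 2*sqrt(5)}), ProductSet({-32/9, 4/5, 22/9, 5*sqrt(7)}, {-52/5, -85/9, 1/6, 2*sqrt(5)}))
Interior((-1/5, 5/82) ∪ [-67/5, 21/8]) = (-67/5, 21/8)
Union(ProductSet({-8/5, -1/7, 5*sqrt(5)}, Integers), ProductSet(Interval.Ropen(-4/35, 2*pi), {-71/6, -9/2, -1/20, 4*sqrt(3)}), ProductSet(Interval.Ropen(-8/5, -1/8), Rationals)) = Union(ProductSet({-8/5, -1/7, 5*sqrt(5)}, Integers), ProductSet(Interval.Ropen(-8/5, -1/8), Rationals), ProductSet(Interval.Ropen(-4/35, 2*pi), {-71/6, -9/2, -1/20, 4*sqrt(3)}))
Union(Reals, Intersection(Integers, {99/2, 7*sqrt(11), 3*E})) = Reals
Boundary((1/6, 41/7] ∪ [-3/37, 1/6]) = {-3/37, 41/7}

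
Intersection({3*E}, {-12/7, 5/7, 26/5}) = EmptySet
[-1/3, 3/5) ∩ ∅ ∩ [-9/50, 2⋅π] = ∅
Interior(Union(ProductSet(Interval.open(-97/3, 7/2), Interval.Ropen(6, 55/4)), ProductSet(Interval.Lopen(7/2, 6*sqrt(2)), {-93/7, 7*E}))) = ProductSet(Interval.open(-97/3, 7/2), Interval.open(6, 55/4))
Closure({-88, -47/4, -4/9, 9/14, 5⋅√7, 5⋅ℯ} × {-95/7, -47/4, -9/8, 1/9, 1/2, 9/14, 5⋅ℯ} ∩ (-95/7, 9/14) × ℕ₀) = ∅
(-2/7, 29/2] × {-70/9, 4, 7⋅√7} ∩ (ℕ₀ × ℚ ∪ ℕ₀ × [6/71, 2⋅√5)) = {0, 1, …, 14} × {-70/9, 4}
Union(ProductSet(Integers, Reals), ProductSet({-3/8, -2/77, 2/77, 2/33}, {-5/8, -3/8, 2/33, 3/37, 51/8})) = Union(ProductSet({-3/8, -2/77, 2/77, 2/33}, {-5/8, -3/8, 2/33, 3/37, 51/8}), ProductSet(Integers, Reals))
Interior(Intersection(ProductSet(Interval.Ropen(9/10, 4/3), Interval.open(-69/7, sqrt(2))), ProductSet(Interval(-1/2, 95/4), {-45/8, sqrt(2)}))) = EmptySet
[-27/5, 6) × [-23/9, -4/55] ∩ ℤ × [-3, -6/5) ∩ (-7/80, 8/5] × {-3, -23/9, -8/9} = {0, 1} × {-23/9}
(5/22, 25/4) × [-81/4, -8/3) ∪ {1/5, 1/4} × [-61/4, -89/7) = ({1/5, 1/4} × [-61/4, -89/7)) ∪ ((5/22, 25/4) × [-81/4, -8/3))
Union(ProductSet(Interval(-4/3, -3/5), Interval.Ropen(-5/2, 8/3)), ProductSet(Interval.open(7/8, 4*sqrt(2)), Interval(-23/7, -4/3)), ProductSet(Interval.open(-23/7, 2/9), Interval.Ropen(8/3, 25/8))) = Union(ProductSet(Interval.open(-23/7, 2/9), Interval.Ropen(8/3, 25/8)), ProductSet(Interval(-4/3, -3/5), Interval.Ropen(-5/2, 8/3)), ProductSet(Interval.open(7/8, 4*sqrt(2)), Interval(-23/7, -4/3)))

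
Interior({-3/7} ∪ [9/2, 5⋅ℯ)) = (9/2, 5⋅ℯ)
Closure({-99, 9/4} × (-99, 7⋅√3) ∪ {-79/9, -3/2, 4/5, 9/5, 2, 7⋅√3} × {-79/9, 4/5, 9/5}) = ({-99, 9/4} × [-99, 7⋅√3]) ∪ ({-79/9, -3/2, 4/5, 9/5, 2, 7⋅√3} × {-79/9, 4/5, 9/5})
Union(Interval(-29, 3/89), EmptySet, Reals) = Interval(-oo, oo)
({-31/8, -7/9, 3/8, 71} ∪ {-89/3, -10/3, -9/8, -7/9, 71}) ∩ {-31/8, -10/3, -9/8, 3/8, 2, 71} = {-31/8, -10/3, -9/8, 3/8, 71}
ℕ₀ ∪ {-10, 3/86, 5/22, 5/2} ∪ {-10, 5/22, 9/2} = {-10, 3/86, 5/22, 5/2, 9/2} ∪ ℕ₀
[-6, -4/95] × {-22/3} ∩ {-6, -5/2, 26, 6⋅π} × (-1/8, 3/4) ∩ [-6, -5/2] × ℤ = ∅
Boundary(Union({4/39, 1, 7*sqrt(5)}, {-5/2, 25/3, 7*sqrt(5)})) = {-5/2, 4/39, 1, 25/3, 7*sqrt(5)}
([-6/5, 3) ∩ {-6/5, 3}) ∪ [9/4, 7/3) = {-6/5} ∪ [9/4, 7/3)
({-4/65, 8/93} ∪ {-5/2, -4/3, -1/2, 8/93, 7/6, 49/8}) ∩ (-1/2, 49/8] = {-4/65, 8/93, 7/6, 49/8}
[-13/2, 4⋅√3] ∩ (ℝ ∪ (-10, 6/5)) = [-13/2, 4⋅√3]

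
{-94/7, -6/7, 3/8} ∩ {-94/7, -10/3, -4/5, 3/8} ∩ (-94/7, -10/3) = ∅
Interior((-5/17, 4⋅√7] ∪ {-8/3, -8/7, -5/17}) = (-5/17, 4⋅√7)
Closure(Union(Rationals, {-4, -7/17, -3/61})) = Reals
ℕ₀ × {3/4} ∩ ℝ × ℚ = ℕ₀ × {3/4}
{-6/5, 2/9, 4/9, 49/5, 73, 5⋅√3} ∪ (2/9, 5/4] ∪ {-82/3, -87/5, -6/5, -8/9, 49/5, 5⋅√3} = {-82/3, -87/5, -6/5, -8/9, 49/5, 73, 5⋅√3} ∪ [2/9, 5/4]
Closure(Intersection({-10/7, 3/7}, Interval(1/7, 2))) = {3/7}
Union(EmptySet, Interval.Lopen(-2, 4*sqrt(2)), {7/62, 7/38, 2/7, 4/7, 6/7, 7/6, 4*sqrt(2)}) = Interval.Lopen(-2, 4*sqrt(2))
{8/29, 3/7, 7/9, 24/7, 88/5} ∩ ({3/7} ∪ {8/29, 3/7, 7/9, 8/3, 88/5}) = {8/29, 3/7, 7/9, 88/5}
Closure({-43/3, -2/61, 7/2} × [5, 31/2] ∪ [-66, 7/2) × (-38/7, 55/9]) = ({-66, 7/2} × [-38/7, 55/9]) ∪ ([-66, 7/2] × {-38/7, 55/9}) ∪ ({-43/3, -2/61, 7/2} × [5, 31/2]) ∪ ([-66, 7/2) × (-38/7, 55/9])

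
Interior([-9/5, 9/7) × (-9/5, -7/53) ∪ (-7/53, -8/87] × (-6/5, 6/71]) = ((-9/5, 9/7) × (-9/5, -7/53)) ∪ ((-7/53, -8/87) × (-6/5, 6/71))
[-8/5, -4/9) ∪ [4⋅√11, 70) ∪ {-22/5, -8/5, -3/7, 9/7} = {-22/5, -3/7, 9/7} ∪ [-8/5, -4/9) ∪ [4⋅√11, 70)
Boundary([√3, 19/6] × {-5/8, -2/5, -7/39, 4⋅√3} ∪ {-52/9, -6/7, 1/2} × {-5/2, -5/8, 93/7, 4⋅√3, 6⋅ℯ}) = ({-52/9, -6/7, 1/2} × {-5/2, -5/8, 93/7, 4⋅√3, 6⋅ℯ}) ∪ ([√3, 19/6] × {-5/8, -2/5, -7/39, 4⋅√3})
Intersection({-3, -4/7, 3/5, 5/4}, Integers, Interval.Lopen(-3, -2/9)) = EmptySet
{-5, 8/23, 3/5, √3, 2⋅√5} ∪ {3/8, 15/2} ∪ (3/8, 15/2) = {-5, 8/23} ∪ [3/8, 15/2]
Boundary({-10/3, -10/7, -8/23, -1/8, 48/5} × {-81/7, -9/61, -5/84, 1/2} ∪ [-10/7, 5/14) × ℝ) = ({-10/7, 5/14} × ℝ) ∪ ({-10/3, -10/7, 48/5} × {-81/7, -9/61, -5/84, 1/2})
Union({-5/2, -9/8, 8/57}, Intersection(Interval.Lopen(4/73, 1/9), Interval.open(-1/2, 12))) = Union({-5/2, -9/8, 8/57}, Interval.Lopen(4/73, 1/9))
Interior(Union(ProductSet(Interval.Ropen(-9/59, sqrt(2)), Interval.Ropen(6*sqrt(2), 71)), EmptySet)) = ProductSet(Interval.open(-9/59, sqrt(2)), Interval.open(6*sqrt(2), 71))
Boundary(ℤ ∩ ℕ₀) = ℕ₀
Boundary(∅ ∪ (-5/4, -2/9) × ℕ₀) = [-5/4, -2/9] × ℕ₀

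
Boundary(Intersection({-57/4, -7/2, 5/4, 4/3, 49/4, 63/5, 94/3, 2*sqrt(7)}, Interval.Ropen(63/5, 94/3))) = {63/5}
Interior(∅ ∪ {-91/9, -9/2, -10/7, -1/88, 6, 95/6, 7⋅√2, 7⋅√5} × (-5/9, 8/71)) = ∅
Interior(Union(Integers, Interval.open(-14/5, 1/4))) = Union(Complement(Integers, Union(Complement(Integers, Interval.open(-14/5, 1/4)), {-14/5, 1/4})), Complement(Interval.open(-14/5, 1/4), Complement(Integers, Interval.open(-14/5, 1/4))), Complement(Range(-2, 1, 1), Complement(Integers, Interval.open(-14/5, 1/4))), Complement(Range(-2, 1, 1), Union(Complement(Integers, Interval.open(-14/5, 1/4)), {-14/5, 1/4})))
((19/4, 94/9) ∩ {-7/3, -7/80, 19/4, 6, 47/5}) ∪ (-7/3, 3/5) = (-7/3, 3/5) ∪ {6, 47/5}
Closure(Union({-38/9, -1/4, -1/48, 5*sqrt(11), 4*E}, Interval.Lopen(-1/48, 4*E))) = Union({-38/9, -1/4, 5*sqrt(11)}, Interval(-1/48, 4*E))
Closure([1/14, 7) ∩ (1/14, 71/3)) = [1/14, 7]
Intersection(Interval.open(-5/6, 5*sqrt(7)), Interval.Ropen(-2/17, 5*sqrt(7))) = Interval.Ropen(-2/17, 5*sqrt(7))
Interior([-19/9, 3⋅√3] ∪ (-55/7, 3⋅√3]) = (-55/7, 3⋅√3)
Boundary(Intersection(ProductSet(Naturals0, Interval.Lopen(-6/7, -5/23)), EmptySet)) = EmptySet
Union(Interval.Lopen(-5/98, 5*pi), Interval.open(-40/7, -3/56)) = Union(Interval.open(-40/7, -3/56), Interval.Lopen(-5/98, 5*pi))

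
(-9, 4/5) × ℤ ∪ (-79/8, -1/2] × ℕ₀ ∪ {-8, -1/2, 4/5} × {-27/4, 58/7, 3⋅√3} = ((-79/8, -1/2] × ℕ₀) ∪ ((-9, 4/5) × ℤ) ∪ ({-8, -1/2, 4/5} × {-27/4, 58/7, 3⋅√3})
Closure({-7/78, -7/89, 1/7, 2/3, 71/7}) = {-7/78, -7/89, 1/7, 2/3, 71/7}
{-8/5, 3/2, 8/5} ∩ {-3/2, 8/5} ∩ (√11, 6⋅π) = ∅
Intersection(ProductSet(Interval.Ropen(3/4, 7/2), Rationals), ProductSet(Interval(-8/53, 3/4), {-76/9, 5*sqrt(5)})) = ProductSet({3/4}, {-76/9})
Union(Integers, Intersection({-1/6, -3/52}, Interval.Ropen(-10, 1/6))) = Union({-1/6, -3/52}, Integers)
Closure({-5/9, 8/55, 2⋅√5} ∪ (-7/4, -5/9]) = [-7/4, -5/9] ∪ {8/55, 2⋅√5}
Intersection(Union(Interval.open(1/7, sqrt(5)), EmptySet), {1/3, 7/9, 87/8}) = {1/3, 7/9}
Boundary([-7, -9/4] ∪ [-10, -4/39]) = {-10, -4/39}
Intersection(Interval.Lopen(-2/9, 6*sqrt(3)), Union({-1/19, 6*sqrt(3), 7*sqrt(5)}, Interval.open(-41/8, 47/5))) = Union({6*sqrt(3)}, Interval.open(-2/9, 47/5))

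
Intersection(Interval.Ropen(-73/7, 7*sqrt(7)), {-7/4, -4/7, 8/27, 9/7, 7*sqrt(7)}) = {-7/4, -4/7, 8/27, 9/7}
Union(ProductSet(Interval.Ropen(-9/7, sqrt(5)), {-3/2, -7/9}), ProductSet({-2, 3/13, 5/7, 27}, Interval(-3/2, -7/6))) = Union(ProductSet({-2, 3/13, 5/7, 27}, Interval(-3/2, -7/6)), ProductSet(Interval.Ropen(-9/7, sqrt(5)), {-3/2, -7/9}))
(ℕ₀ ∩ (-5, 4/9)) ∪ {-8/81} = {-8/81} ∪ {0}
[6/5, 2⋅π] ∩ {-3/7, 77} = ∅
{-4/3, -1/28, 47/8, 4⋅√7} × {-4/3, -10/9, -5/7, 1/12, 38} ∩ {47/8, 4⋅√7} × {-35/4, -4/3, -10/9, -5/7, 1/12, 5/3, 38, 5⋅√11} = {47/8, 4⋅√7} × {-4/3, -10/9, -5/7, 1/12, 38}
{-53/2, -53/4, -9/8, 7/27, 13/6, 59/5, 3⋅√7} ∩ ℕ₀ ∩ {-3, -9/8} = ∅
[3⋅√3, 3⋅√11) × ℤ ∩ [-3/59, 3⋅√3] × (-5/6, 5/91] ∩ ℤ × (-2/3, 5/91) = ∅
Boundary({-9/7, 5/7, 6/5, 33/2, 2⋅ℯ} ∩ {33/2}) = {33/2}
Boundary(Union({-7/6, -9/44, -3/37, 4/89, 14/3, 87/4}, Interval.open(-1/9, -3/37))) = {-7/6, -9/44, -1/9, -3/37, 4/89, 14/3, 87/4}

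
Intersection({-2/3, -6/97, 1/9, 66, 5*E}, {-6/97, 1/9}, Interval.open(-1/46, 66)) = {1/9}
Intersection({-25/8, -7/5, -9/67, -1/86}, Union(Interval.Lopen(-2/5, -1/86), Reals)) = {-25/8, -7/5, -9/67, -1/86}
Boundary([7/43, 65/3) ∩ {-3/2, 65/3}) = ∅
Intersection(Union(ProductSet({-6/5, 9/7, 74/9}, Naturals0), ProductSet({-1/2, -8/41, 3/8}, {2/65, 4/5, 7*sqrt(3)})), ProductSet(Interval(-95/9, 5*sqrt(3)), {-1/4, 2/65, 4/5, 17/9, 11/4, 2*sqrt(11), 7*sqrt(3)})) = ProductSet({-1/2, -8/41, 3/8}, {2/65, 4/5, 7*sqrt(3)})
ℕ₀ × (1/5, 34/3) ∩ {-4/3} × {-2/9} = ∅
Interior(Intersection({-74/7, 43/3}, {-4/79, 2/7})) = EmptySet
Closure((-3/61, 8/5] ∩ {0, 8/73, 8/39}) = {0, 8/73, 8/39}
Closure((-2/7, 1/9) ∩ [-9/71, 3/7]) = [-9/71, 1/9]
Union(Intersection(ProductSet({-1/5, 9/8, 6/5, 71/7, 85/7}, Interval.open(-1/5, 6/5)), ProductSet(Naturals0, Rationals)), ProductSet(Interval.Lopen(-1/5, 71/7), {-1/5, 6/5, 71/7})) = ProductSet(Interval.Lopen(-1/5, 71/7), {-1/5, 6/5, 71/7})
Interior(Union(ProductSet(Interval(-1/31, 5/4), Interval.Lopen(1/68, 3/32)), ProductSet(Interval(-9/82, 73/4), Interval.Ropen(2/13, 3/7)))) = Union(ProductSet(Interval.open(-9/82, 73/4), Interval.open(2/13, 3/7)), ProductSet(Interval.open(-1/31, 5/4), Interval.open(1/68, 3/32)))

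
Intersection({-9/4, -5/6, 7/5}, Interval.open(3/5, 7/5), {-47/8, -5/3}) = EmptySet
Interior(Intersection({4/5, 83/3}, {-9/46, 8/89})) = EmptySet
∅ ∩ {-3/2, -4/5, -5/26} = ∅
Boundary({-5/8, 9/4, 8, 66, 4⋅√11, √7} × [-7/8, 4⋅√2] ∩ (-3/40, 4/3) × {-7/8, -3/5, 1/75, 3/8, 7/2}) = ∅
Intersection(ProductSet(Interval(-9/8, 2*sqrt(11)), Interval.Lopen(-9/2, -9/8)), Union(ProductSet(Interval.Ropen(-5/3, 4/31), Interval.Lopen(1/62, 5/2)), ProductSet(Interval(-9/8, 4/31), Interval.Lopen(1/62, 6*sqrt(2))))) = EmptySet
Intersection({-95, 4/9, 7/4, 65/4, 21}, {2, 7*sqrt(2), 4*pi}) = EmptySet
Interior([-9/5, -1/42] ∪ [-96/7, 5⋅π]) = (-96/7, 5⋅π)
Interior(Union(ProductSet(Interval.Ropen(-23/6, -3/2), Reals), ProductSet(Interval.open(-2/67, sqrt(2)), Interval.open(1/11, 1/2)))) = Union(ProductSet(Interval.open(-23/6, -3/2), Reals), ProductSet(Interval.open(-2/67, sqrt(2)), Interval.open(1/11, 1/2)))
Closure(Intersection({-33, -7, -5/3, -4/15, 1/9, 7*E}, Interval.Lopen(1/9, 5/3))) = EmptySet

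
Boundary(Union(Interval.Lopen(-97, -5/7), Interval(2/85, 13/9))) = {-97, -5/7, 2/85, 13/9}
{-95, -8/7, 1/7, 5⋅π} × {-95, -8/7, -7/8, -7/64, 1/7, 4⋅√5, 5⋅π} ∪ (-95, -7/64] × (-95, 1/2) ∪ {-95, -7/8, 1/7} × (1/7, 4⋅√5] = ((-95, -7/64] × (-95, 1/2)) ∪ ({-95, -7/8, 1/7} × (1/7, 4⋅√5]) ∪ ({-95, -8/7, 1/7, 5⋅π} × {-95, -8/7, -7/8, -7/64, 1/7, 4⋅√5, 5⋅π})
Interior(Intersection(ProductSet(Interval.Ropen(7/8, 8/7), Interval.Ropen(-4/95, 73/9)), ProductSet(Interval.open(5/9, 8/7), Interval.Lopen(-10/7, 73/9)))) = ProductSet(Interval.open(7/8, 8/7), Interval.open(-4/95, 73/9))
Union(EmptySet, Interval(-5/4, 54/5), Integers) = Union(Integers, Interval(-5/4, 54/5))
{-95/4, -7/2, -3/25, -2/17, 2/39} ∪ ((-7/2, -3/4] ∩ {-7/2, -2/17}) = {-95/4, -7/2, -3/25, -2/17, 2/39}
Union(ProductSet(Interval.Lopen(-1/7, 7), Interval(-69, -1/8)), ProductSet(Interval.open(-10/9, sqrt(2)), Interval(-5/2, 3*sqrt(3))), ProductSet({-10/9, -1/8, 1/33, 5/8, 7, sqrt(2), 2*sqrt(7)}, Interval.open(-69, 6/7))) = Union(ProductSet({-10/9, -1/8, 1/33, 5/8, 7, sqrt(2), 2*sqrt(7)}, Interval.open(-69, 6/7)), ProductSet(Interval.open(-10/9, sqrt(2)), Interval(-5/2, 3*sqrt(3))), ProductSet(Interval.Lopen(-1/7, 7), Interval(-69, -1/8)))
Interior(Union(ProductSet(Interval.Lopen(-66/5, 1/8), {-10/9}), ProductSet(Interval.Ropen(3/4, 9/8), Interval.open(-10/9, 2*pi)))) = ProductSet(Interval.open(3/4, 9/8), Interval.open(-10/9, 2*pi))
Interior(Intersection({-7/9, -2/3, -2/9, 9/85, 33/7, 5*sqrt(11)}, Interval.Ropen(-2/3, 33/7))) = EmptySet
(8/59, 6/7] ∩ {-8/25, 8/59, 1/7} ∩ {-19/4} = ∅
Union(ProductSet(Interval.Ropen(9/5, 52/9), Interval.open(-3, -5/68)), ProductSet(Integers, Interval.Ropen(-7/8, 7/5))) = Union(ProductSet(Integers, Interval.Ropen(-7/8, 7/5)), ProductSet(Interval.Ropen(9/5, 52/9), Interval.open(-3, -5/68)))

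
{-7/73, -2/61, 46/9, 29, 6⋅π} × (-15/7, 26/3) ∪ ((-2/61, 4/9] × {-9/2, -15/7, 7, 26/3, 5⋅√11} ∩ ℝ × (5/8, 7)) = {-7/73, -2/61, 46/9, 29, 6⋅π} × (-15/7, 26/3)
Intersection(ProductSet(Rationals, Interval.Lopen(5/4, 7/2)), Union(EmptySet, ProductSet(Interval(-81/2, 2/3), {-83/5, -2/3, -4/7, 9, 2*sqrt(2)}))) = ProductSet(Intersection(Interval(-81/2, 2/3), Rationals), {2*sqrt(2)})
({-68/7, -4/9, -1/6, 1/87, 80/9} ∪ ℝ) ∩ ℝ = ℝ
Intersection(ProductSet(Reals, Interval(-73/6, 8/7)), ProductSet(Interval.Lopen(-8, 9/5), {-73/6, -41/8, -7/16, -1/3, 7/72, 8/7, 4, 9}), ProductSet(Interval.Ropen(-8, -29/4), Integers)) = EmptySet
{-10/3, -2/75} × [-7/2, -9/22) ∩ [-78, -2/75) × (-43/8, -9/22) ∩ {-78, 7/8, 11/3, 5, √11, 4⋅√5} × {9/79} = ∅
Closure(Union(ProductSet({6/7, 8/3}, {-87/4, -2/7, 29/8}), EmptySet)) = ProductSet({6/7, 8/3}, {-87/4, -2/7, 29/8})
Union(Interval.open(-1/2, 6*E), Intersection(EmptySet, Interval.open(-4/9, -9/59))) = Interval.open(-1/2, 6*E)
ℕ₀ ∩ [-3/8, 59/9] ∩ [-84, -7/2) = ∅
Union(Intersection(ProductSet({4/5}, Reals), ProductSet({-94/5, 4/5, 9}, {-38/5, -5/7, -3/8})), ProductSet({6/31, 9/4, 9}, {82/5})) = Union(ProductSet({4/5}, {-38/5, -5/7, -3/8}), ProductSet({6/31, 9/4, 9}, {82/5}))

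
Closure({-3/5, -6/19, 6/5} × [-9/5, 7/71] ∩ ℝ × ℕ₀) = {-3/5, -6/19, 6/5} × {0}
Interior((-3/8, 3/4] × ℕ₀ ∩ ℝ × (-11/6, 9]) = ∅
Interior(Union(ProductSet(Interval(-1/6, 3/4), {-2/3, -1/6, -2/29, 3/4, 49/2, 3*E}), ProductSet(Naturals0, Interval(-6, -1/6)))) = EmptySet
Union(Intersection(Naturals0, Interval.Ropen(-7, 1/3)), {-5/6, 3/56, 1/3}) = Union({-5/6, 3/56, 1/3}, Range(0, 1, 1))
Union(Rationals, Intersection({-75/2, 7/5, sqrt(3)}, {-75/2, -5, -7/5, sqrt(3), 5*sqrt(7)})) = Union({sqrt(3)}, Rationals)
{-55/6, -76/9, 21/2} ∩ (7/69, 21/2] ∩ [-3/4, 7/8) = ∅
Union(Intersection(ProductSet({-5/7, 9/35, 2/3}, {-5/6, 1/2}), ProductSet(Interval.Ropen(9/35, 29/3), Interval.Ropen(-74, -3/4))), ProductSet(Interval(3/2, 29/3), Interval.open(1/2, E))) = Union(ProductSet({9/35, 2/3}, {-5/6}), ProductSet(Interval(3/2, 29/3), Interval.open(1/2, E)))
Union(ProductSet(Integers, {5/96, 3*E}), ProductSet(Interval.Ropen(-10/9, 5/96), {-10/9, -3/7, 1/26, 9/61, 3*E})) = Union(ProductSet(Integers, {5/96, 3*E}), ProductSet(Interval.Ropen(-10/9, 5/96), {-10/9, -3/7, 1/26, 9/61, 3*E}))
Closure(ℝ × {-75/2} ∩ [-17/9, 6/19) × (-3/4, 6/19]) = ∅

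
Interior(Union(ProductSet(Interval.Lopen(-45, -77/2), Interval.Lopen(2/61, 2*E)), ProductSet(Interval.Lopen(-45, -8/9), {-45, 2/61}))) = ProductSet(Interval.open(-45, -77/2), Interval.open(2/61, 2*E))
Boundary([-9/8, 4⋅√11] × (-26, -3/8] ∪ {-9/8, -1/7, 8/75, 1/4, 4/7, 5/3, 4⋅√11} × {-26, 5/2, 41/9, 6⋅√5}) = ({-9/8, 4⋅√11} × [-26, -3/8]) ∪ ([-9/8, 4⋅√11] × {-26, -3/8}) ∪ ({-9/8, -1/7, 8/75, 1/4, 4/7, 5/3, 4⋅√11} × {-26, 5/2, 41/9, 6⋅√5})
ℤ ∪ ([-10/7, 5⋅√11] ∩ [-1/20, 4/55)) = ℤ ∪ [-1/20, 4/55)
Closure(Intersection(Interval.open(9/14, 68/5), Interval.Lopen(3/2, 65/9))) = Interval(3/2, 65/9)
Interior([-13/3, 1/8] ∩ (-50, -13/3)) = ∅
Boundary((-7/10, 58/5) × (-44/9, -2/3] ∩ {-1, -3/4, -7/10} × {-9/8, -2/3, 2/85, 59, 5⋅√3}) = ∅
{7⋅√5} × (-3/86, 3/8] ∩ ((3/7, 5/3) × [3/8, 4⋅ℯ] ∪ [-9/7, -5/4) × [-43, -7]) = ∅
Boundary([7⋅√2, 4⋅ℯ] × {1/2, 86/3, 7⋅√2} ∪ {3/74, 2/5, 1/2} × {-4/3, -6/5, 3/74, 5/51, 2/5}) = ({3/74, 2/5, 1/2} × {-4/3, -6/5, 3/74, 5/51, 2/5}) ∪ ([7⋅√2, 4⋅ℯ] × {1/2, 86/3, 7⋅√2})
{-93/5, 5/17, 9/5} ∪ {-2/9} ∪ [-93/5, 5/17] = [-93/5, 5/17] ∪ {9/5}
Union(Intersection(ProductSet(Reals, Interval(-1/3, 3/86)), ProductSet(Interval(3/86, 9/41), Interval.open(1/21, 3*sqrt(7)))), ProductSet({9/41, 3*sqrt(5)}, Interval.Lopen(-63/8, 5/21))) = ProductSet({9/41, 3*sqrt(5)}, Interval.Lopen(-63/8, 5/21))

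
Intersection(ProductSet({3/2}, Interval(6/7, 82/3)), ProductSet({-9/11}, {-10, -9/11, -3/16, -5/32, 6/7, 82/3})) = EmptySet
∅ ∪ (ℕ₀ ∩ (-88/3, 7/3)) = {0, 1, 2}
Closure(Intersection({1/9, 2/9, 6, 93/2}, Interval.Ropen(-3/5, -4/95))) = EmptySet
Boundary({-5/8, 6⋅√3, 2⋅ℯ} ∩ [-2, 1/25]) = {-5/8}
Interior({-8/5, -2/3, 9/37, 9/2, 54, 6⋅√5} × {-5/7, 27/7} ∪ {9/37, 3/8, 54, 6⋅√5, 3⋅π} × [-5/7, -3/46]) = ∅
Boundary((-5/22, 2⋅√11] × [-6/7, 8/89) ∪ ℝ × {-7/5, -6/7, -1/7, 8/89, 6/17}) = (ℝ × {-7/5, -6/7, 8/89, 6/17}) ∪ ({-5/22, 2⋅√11} × [-6/7, 8/89]) ∪ (((-∞, -5/22] ∪ [2⋅√11, ∞)) × {-7/5, -6/7, -1/7, 8/89, 6/17})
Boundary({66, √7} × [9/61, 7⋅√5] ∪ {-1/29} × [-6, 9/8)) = ({-1/29} × [-6, 9/8]) ∪ ({66, √7} × [9/61, 7⋅√5])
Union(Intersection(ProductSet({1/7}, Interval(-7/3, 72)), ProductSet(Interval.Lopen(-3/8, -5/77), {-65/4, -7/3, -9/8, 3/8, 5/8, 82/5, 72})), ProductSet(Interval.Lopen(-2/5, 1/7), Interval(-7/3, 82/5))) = ProductSet(Interval.Lopen(-2/5, 1/7), Interval(-7/3, 82/5))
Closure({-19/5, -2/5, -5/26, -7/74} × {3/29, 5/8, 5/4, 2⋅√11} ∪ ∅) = {-19/5, -2/5, -5/26, -7/74} × {3/29, 5/8, 5/4, 2⋅√11}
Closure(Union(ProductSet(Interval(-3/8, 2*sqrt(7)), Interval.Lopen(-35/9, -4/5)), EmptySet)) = ProductSet(Interval(-3/8, 2*sqrt(7)), Interval(-35/9, -4/5))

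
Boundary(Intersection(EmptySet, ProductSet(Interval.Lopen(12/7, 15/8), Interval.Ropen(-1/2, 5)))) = EmptySet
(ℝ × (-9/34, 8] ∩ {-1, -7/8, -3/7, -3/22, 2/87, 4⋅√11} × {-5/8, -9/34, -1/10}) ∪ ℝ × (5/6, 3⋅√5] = (ℝ × (5/6, 3⋅√5]) ∪ ({-1, -7/8, -3/7, -3/22, 2/87, 4⋅√11} × {-1/10})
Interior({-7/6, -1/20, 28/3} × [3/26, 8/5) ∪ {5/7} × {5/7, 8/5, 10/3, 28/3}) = ∅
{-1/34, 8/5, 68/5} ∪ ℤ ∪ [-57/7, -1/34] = ℤ ∪ [-57/7, -1/34] ∪ {8/5, 68/5}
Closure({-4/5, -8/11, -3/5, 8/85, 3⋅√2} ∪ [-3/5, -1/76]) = {-4/5, -8/11, 8/85, 3⋅√2} ∪ [-3/5, -1/76]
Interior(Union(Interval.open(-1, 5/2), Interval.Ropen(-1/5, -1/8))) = Interval.open(-1, 5/2)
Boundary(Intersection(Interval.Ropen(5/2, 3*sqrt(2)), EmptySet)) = EmptySet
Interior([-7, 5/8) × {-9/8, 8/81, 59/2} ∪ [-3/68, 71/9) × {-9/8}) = ∅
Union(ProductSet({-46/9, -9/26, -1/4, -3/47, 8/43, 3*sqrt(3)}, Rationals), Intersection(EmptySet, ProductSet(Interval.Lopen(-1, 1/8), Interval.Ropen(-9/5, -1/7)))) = ProductSet({-46/9, -9/26, -1/4, -3/47, 8/43, 3*sqrt(3)}, Rationals)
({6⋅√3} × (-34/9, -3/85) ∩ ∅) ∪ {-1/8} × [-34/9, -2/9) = {-1/8} × [-34/9, -2/9)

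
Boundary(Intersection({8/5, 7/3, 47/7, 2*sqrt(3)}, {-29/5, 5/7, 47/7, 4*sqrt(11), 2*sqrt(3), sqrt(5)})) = {47/7, 2*sqrt(3)}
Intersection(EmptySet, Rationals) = EmptySet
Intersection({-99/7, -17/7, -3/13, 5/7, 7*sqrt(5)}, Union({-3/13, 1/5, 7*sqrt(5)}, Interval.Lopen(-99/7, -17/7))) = {-17/7, -3/13, 7*sqrt(5)}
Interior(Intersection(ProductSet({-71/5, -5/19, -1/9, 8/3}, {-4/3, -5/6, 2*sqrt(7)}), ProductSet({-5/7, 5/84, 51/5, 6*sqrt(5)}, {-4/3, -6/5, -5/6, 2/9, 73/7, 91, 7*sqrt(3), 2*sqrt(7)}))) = EmptySet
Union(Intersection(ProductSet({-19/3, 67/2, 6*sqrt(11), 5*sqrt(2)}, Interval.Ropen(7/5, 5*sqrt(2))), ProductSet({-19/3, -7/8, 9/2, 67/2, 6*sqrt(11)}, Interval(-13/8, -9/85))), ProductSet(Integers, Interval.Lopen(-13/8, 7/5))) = ProductSet(Integers, Interval.Lopen(-13/8, 7/5))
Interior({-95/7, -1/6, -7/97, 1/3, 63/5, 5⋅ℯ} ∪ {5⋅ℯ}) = ∅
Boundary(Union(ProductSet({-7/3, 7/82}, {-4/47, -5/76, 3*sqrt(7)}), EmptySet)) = ProductSet({-7/3, 7/82}, {-4/47, -5/76, 3*sqrt(7)})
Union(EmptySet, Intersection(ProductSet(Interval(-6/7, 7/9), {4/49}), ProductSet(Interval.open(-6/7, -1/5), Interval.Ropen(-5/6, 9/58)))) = ProductSet(Interval.open(-6/7, -1/5), {4/49})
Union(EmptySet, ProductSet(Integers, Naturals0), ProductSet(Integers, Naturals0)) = ProductSet(Integers, Naturals0)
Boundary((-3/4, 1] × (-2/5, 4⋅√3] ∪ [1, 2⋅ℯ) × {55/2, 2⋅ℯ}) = ({-3/4, 1} × [-2/5, 4⋅√3]) ∪ ([-3/4, 1] × {-2/5, 4⋅√3}) ∪ ([1, 2⋅ℯ] × {55/2, 2⋅ℯ})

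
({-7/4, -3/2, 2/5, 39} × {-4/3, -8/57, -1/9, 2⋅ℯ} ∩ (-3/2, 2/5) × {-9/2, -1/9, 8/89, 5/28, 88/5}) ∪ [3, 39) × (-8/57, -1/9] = [3, 39) × (-8/57, -1/9]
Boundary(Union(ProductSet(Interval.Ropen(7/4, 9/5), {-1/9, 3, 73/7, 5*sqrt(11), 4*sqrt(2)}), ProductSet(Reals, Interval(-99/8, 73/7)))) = Union(ProductSet(Interval(7/4, 9/5), {73/7, 5*sqrt(11)}), ProductSet(Reals, {-99/8, 73/7}))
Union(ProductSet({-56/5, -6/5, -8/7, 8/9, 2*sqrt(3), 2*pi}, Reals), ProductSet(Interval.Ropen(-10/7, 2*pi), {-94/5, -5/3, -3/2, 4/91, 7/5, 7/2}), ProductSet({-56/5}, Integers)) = Union(ProductSet({-56/5, -6/5, -8/7, 8/9, 2*sqrt(3), 2*pi}, Reals), ProductSet(Interval.Ropen(-10/7, 2*pi), {-94/5, -5/3, -3/2, 4/91, 7/5, 7/2}))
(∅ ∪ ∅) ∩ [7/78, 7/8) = ∅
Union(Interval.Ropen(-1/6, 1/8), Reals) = Interval(-oo, oo)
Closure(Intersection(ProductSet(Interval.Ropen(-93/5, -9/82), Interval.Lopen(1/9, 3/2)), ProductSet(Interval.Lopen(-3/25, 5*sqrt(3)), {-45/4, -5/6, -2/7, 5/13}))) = ProductSet(Interval(-3/25, -9/82), {5/13})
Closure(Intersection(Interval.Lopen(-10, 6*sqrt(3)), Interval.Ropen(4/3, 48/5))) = Interval(4/3, 48/5)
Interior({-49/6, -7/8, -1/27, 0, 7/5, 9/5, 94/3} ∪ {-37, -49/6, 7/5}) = ∅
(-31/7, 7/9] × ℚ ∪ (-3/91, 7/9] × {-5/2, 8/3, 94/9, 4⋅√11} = ((-31/7, 7/9] × ℚ) ∪ ((-3/91, 7/9] × {-5/2, 8/3, 94/9, 4⋅√11})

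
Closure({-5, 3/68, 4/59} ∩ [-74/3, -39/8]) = {-5}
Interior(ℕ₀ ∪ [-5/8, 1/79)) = ({0} \ ℕ₀ \ (-5/8, 1/79)) ∪ ((-5/8, 1/79) \ ℕ₀ \ (-5/8, 1/79)) ∪ (ℕ₀ \ ({-5/8, 1/79} ∪ (ℕ₀ \ (-5/8, 1/79)))) ∪ ({0} \ ({-5/8, 1/79} ∪ (ℕ₀ \ (-5/8, 1/79))))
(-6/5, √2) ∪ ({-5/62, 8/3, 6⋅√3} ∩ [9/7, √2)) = (-6/5, √2)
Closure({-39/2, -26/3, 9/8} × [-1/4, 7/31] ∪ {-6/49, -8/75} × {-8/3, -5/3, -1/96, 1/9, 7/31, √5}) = ({-39/2, -26/3, 9/8} × [-1/4, 7/31]) ∪ ({-6/49, -8/75} × {-8/3, -5/3, -1/96, 1/9, 7/31, √5})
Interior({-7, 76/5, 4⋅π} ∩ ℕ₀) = ∅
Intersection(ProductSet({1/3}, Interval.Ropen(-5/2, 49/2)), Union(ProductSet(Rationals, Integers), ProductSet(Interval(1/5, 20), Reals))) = ProductSet({1/3}, Interval.Ropen(-5/2, 49/2))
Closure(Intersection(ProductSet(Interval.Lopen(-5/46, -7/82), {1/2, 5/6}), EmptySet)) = EmptySet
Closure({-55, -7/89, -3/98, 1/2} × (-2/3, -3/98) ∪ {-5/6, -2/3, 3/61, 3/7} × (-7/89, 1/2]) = ({-55, -7/89, -3/98, 1/2} × [-2/3, -3/98]) ∪ ({-5/6, -2/3, 3/61, 3/7} × [-7/89, 1/2])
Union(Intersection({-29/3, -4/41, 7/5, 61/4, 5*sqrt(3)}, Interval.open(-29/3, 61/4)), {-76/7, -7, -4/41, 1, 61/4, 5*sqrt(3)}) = {-76/7, -7, -4/41, 1, 7/5, 61/4, 5*sqrt(3)}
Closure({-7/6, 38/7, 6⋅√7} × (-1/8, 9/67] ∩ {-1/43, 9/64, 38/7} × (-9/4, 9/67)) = {38/7} × [-1/8, 9/67]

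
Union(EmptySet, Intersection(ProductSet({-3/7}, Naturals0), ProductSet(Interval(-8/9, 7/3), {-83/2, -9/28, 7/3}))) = EmptySet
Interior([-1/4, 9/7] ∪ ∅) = (-1/4, 9/7)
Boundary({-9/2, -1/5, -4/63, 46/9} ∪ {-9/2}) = {-9/2, -1/5, -4/63, 46/9}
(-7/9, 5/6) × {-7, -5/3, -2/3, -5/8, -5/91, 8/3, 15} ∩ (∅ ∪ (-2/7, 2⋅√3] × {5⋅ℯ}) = ∅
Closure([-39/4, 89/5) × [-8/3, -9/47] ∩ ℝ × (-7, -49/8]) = ∅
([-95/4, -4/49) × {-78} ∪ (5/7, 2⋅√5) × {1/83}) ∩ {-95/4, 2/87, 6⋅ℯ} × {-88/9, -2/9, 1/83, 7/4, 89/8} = ∅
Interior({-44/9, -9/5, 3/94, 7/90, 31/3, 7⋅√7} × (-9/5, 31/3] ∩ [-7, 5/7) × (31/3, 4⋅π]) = ∅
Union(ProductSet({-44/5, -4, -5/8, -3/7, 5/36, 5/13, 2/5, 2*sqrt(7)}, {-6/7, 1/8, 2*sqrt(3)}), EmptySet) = ProductSet({-44/5, -4, -5/8, -3/7, 5/36, 5/13, 2/5, 2*sqrt(7)}, {-6/7, 1/8, 2*sqrt(3)})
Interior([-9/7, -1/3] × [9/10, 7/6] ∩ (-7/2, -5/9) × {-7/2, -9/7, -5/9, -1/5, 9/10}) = ∅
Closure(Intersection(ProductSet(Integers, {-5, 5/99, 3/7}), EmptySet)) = EmptySet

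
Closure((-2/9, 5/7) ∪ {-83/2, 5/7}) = {-83/2} ∪ [-2/9, 5/7]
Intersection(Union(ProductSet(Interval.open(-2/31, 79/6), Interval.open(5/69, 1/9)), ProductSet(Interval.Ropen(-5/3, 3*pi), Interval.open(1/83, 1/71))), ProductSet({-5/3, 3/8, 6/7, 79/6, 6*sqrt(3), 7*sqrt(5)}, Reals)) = Union(ProductSet({-5/3, 3/8, 6/7}, Interval.open(1/83, 1/71)), ProductSet({3/8, 6/7, 6*sqrt(3)}, Interval.open(5/69, 1/9)))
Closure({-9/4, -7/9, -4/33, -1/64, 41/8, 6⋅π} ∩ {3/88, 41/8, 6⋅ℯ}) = {41/8}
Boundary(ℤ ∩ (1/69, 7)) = {1, 2, …, 6}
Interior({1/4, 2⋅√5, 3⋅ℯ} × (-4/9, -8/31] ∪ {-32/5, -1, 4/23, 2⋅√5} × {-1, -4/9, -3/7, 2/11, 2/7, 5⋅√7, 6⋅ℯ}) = ∅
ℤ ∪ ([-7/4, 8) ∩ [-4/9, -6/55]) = ℤ ∪ [-4/9, -6/55]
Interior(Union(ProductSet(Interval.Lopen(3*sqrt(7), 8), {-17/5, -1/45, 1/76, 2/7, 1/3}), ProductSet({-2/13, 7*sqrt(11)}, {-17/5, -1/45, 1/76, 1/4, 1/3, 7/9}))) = EmptySet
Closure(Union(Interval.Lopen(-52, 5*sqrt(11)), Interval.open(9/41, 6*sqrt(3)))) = Interval(-52, 5*sqrt(11))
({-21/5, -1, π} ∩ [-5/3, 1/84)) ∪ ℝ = ℝ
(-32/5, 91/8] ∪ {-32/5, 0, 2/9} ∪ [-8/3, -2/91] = [-32/5, 91/8]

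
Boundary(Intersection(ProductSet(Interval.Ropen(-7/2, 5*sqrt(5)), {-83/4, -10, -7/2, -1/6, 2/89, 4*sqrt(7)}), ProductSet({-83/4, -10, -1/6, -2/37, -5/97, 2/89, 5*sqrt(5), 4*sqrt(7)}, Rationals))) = ProductSet({-1/6, -2/37, -5/97, 2/89, 4*sqrt(7)}, {-83/4, -10, -7/2, -1/6, 2/89})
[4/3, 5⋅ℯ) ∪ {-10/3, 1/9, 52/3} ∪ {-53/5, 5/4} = {-53/5, -10/3, 1/9, 5/4, 52/3} ∪ [4/3, 5⋅ℯ)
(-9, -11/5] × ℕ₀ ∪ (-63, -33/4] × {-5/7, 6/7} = ((-9, -11/5] × ℕ₀) ∪ ((-63, -33/4] × {-5/7, 6/7})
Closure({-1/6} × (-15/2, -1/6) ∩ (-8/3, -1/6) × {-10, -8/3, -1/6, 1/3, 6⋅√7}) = ∅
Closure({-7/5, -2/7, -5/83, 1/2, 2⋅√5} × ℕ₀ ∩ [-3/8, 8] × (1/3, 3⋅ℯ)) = {-2/7, -5/83, 1/2, 2⋅√5} × {1, 2, …, 8}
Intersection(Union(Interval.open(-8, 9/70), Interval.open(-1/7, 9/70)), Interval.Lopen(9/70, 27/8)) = EmptySet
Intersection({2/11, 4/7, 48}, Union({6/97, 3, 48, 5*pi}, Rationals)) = {2/11, 4/7, 48}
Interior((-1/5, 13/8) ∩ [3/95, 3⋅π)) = (3/95, 13/8)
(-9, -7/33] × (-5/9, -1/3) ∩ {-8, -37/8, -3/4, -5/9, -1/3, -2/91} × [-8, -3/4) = ∅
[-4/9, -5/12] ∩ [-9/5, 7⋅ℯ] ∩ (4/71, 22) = ∅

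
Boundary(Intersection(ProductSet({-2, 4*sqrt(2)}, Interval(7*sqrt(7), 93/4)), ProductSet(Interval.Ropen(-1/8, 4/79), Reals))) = EmptySet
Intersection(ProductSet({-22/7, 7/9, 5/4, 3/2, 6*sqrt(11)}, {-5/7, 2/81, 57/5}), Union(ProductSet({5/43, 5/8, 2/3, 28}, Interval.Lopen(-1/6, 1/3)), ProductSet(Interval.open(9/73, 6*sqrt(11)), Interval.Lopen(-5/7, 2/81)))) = ProductSet({7/9, 5/4, 3/2}, {2/81})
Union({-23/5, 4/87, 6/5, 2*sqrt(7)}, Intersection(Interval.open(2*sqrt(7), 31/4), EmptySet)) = {-23/5, 4/87, 6/5, 2*sqrt(7)}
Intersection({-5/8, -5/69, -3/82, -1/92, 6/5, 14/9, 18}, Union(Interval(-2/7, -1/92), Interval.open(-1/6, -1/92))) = {-5/69, -3/82, -1/92}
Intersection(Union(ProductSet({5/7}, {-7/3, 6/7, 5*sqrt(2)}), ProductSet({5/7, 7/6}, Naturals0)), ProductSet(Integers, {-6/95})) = EmptySet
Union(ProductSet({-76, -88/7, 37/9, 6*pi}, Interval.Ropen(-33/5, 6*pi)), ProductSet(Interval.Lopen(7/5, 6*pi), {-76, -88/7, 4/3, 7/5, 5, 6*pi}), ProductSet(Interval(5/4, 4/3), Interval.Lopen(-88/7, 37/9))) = Union(ProductSet({-76, -88/7, 37/9, 6*pi}, Interval.Ropen(-33/5, 6*pi)), ProductSet(Interval(5/4, 4/3), Interval.Lopen(-88/7, 37/9)), ProductSet(Interval.Lopen(7/5, 6*pi), {-76, -88/7, 4/3, 7/5, 5, 6*pi}))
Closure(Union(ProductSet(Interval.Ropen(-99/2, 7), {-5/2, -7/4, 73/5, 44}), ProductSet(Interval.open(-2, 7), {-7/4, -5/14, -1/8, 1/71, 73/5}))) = Union(ProductSet(Interval(-99/2, 7), {-5/2, -7/4, 73/5, 44}), ProductSet(Interval(-2, 7), {-7/4, -5/14, -1/8, 1/71, 73/5}))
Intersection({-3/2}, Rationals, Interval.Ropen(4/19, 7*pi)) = EmptySet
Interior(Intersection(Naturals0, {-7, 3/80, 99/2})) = EmptySet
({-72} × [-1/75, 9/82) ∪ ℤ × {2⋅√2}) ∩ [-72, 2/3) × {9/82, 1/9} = ∅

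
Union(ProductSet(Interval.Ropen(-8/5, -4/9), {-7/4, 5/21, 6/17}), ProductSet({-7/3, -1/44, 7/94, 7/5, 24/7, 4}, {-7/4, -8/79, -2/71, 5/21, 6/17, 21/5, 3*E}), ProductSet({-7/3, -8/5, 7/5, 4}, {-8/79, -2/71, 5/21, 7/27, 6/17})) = Union(ProductSet({-7/3, -8/5, 7/5, 4}, {-8/79, -2/71, 5/21, 7/27, 6/17}), ProductSet({-7/3, -1/44, 7/94, 7/5, 24/7, 4}, {-7/4, -8/79, -2/71, 5/21, 6/17, 21/5, 3*E}), ProductSet(Interval.Ropen(-8/5, -4/9), {-7/4, 5/21, 6/17}))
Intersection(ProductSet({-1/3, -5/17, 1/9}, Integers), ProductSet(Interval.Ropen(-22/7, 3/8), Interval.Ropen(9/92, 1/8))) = EmptySet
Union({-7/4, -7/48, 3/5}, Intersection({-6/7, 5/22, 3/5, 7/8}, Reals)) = {-7/4, -6/7, -7/48, 5/22, 3/5, 7/8}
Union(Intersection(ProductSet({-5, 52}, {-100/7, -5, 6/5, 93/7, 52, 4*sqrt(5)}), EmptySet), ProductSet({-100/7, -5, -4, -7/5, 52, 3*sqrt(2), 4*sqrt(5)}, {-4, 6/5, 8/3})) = ProductSet({-100/7, -5, -4, -7/5, 52, 3*sqrt(2), 4*sqrt(5)}, {-4, 6/5, 8/3})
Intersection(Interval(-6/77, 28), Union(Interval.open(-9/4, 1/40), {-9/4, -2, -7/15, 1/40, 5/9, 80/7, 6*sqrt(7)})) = Union({5/9, 80/7, 6*sqrt(7)}, Interval(-6/77, 1/40))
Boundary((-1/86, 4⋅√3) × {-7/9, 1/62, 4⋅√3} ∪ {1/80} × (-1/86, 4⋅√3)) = ({1/80} × [-1/86, 4⋅√3]) ∪ ([-1/86, 4⋅√3] × {-7/9, 1/62, 4⋅√3})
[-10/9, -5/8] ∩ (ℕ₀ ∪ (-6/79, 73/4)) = ∅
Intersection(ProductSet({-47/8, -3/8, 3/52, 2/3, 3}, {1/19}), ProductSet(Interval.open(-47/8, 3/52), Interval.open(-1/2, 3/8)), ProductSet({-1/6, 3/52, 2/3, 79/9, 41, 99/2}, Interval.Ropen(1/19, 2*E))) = EmptySet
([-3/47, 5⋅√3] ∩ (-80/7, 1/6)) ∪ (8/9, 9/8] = [-3/47, 1/6) ∪ (8/9, 9/8]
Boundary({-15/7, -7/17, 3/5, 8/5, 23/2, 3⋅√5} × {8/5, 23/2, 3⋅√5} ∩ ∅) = ∅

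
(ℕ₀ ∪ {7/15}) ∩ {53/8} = ∅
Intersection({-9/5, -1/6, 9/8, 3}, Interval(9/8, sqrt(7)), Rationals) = {9/8}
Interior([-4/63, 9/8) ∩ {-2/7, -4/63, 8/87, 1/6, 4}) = ∅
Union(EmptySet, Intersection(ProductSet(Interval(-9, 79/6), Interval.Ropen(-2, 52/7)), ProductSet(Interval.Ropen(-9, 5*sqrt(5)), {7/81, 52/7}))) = ProductSet(Interval.Ropen(-9, 5*sqrt(5)), {7/81})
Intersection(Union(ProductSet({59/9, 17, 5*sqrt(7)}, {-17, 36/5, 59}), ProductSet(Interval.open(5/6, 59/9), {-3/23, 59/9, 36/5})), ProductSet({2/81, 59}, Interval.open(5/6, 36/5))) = EmptySet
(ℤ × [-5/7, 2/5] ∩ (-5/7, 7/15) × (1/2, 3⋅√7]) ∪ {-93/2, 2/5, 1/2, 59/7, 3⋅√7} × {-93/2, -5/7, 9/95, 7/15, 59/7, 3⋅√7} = {-93/2, 2/5, 1/2, 59/7, 3⋅√7} × {-93/2, -5/7, 9/95, 7/15, 59/7, 3⋅√7}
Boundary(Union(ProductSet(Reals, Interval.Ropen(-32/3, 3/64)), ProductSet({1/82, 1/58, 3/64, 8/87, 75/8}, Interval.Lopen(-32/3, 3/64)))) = ProductSet(Reals, {-32/3, 3/64})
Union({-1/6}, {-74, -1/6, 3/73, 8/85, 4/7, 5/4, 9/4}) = {-74, -1/6, 3/73, 8/85, 4/7, 5/4, 9/4}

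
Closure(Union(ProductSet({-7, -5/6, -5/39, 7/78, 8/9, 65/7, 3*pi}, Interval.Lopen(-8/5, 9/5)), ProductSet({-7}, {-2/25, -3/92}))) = ProductSet({-7, -5/6, -5/39, 7/78, 8/9, 65/7, 3*pi}, Interval(-8/5, 9/5))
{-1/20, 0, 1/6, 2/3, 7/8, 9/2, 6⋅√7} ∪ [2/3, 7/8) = {-1/20, 0, 1/6, 9/2, 6⋅√7} ∪ [2/3, 7/8]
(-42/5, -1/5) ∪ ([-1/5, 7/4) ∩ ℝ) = (-42/5, 7/4)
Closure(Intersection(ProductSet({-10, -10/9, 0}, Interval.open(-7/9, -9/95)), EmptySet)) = EmptySet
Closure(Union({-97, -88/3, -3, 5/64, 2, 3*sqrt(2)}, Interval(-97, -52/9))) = Union({-3, 5/64, 2, 3*sqrt(2)}, Interval(-97, -52/9))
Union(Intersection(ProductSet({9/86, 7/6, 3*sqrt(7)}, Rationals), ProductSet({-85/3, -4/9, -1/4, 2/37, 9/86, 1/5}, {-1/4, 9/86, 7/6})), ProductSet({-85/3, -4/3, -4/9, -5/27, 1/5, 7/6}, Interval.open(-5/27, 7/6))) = Union(ProductSet({9/86}, {-1/4, 9/86, 7/6}), ProductSet({-85/3, -4/3, -4/9, -5/27, 1/5, 7/6}, Interval.open(-5/27, 7/6)))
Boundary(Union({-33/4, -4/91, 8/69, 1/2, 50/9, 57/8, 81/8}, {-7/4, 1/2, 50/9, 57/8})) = {-33/4, -7/4, -4/91, 8/69, 1/2, 50/9, 57/8, 81/8}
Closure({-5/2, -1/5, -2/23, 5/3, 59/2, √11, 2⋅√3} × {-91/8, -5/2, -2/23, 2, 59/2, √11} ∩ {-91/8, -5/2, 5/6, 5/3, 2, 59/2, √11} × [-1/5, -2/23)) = ∅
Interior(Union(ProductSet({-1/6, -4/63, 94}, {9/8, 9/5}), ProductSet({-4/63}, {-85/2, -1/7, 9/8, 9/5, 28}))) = EmptySet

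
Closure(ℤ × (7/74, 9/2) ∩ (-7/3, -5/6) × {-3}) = ∅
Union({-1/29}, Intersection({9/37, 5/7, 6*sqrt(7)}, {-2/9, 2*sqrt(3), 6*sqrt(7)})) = {-1/29, 6*sqrt(7)}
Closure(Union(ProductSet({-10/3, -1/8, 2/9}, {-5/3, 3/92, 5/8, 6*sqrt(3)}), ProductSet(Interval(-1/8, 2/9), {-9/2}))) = Union(ProductSet({-10/3, -1/8, 2/9}, {-5/3, 3/92, 5/8, 6*sqrt(3)}), ProductSet(Interval(-1/8, 2/9), {-9/2}))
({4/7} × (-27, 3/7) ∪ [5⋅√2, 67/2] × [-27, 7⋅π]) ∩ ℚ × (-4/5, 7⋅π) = ({4/7} × (-4/5, 3/7)) ∪ ((ℚ ∩ [5⋅√2, 67/2]) × (-4/5, 7⋅π))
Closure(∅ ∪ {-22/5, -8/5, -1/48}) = {-22/5, -8/5, -1/48}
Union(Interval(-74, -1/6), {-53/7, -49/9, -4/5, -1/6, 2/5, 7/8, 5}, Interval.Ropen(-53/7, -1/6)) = Union({2/5, 7/8, 5}, Interval(-74, -1/6))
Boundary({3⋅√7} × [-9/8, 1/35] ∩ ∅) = ∅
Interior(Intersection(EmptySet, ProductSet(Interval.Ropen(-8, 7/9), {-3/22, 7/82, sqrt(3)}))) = EmptySet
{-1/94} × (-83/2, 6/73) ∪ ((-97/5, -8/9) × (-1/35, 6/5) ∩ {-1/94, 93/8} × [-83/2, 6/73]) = {-1/94} × (-83/2, 6/73)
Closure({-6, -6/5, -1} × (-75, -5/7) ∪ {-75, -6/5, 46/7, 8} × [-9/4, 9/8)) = ({-6, -6/5, -1} × [-75, -5/7]) ∪ ({-75, -6/5, 46/7, 8} × [-9/4, 9/8])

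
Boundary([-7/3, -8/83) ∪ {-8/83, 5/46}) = {-7/3, -8/83, 5/46}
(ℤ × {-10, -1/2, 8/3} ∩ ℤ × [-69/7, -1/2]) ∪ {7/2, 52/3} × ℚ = (ℤ × {-1/2}) ∪ ({7/2, 52/3} × ℚ)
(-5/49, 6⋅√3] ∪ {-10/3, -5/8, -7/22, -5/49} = {-10/3, -5/8, -7/22} ∪ [-5/49, 6⋅√3]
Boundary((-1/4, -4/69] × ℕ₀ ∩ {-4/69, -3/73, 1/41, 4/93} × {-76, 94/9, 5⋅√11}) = ∅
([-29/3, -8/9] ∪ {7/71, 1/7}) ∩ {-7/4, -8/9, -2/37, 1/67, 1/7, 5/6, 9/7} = {-7/4, -8/9, 1/7}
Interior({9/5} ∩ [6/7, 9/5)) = ∅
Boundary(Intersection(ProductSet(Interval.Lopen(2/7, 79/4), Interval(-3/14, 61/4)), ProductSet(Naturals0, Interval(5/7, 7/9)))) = ProductSet(Range(1, 20, 1), Interval(5/7, 7/9))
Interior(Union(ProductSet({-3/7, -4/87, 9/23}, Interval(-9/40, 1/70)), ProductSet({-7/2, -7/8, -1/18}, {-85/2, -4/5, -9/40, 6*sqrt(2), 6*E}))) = EmptySet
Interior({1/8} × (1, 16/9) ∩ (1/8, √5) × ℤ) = ∅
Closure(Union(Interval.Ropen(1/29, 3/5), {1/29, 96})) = Union({96}, Interval(1/29, 3/5))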